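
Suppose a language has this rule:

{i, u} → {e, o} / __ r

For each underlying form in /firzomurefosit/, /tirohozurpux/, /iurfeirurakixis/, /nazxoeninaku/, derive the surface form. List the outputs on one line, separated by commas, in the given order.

ferzomorefosit, terohozorpux, iorfeerorakixis, nazxoeninaku

/firzomurefosit/: /i/ is a high vowel immediately before /r/, so it lowers to [e]. /u/ is a high vowel immediately before /r/, so it lowers to [o]. → [ferzomorefosit].
/tirohozurpux/: /i/ is a high vowel immediately before /r/, so it lowers to [e]. /u/ is a high vowel immediately before /r/, so it lowers to [o]. → [terohozorpux].
/iurfeirurakixis/: /u/ is a high vowel immediately before /r/, so it lowers to [o]. /i/ is a high vowel immediately before /r/, so it lowers to [e]. /u/ is a high vowel immediately before /r/, so it lowers to [o]. → [iorfeerorakixis].
/nazxoeninaku/: the rule's environment is not met; surfaces unchanged as [nazxoeninaku].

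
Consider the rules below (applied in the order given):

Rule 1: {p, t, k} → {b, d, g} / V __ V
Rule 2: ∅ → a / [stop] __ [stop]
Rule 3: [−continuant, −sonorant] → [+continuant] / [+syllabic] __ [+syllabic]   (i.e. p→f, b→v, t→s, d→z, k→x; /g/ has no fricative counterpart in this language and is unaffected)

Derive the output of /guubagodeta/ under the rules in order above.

Rule 1 (intervocalic voicing): /t/ is a voiceless stop between vowels /e/ and /a/, so it voices to [d]. /guubagodeta/ → guubagodeda.
Rule 2 (stop-cluster a-epenthesis): no segment meets the environment; /guubagodeda/ is unchanged.
Rule 3 (intervocalic spirantization): /b/ is a stop between vowels /u/ and /a/, so it spirantizes to the fricative [v]. /d/ is a stop between vowels /o/ and /e/, so it spirantizes to the fricative [z]. /d/ is a stop between vowels /e/ and /a/, so it spirantizes to the fricative [z]. /guubagodeda/ → guuvagozeza.

guuvagozeza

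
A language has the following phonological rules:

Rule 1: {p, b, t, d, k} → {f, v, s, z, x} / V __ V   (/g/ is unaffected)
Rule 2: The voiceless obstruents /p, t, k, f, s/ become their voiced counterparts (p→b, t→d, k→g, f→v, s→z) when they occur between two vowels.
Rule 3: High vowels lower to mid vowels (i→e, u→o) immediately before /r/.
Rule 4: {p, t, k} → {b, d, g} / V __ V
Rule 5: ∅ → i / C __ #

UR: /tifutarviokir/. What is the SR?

tivuzarvioxeri

Rule 1 (intervocalic spirantization): /t/ is a stop between vowels /u/ and /a/, so it spirantizes to the fricative [s]. /k/ is a stop between vowels /o/ and /i/, so it spirantizes to the fricative [x]. /tifutarviokir/ → tifusarvioxir.
Rule 2 (intervocalic voicing): /f/ is a voiceless obstruent between vowels /i/ and /u/, so it voices to [v]. /s/ is a voiceless obstruent between vowels /u/ and /a/, so it voices to [z]. /tifusarvioxir/ → tivuzarvioxir.
Rule 3 (pre-rhotic lowering): /i/ is a high vowel immediately before /r/, so it lowers to [e]. /tivuzarvioxir/ → tivuzarvioxer.
Rule 4 (intervocalic voicing): no segment meets the environment; /tivuzarvioxer/ is unchanged.
Rule 5 (final i-epenthesis): the form ends in the consonant /r/, so [i] is inserted word-finally. /tivuzarvioxer/ → tivuzarvioxeri.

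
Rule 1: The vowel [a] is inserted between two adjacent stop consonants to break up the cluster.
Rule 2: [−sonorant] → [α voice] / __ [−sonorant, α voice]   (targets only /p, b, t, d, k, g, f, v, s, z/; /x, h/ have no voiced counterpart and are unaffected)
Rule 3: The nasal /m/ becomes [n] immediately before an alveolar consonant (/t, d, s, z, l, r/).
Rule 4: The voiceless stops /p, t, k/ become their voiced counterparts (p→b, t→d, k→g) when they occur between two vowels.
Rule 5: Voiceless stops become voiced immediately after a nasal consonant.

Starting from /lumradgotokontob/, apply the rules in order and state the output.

lunradagodogondob

Rule 1 (stop-cluster a-epenthesis): /d/ and /g/ form a stop–stop cluster, so [a] is inserted between them. /lumradgotokontob/ → lumradagotokontob.
Rule 2 (regressive voicing assimilation): no segment meets the environment; /lumradagotokontob/ is unchanged.
Rule 3 (nasal place assimilation): /m/ precedes the alveolar consonant /r/, so it assimilates in place to [n]. /lumradagotokontob/ → lunradagotokontob.
Rule 4 (intervocalic voicing): /t/ is a voiceless stop between vowels /o/ and /o/, so it voices to [d]. /k/ is a voiceless stop between vowels /o/ and /o/, so it voices to [g]. /lunradagotokontob/ → lunradagodogontob.
Rule 5 (post-nasal voicing): /t/ is a voiceless stop immediately after the nasal /n/, so it voices to [d]. /lunradagodogontob/ → lunradagodogondob.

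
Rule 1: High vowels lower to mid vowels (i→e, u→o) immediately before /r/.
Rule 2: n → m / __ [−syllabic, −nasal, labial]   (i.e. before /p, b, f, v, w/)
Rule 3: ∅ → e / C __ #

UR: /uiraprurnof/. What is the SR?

Rule 1 (pre-rhotic lowering): /i/ is a high vowel immediately before /r/, so it lowers to [e]. /u/ is a high vowel immediately before /r/, so it lowers to [o]. /uiraprurnof/ → ueraprornof.
Rule 2 (nasal place assimilation): no segment meets the environment; /ueraprornof/ is unchanged.
Rule 3 (final e-epenthesis): the form ends in the consonant /f/, so [e] is inserted word-finally. /ueraprornof/ → ueraprornofe.

ueraprornofe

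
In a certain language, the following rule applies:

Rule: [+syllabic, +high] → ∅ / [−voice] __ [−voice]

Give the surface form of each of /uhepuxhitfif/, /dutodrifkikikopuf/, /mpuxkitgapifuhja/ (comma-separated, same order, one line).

uhepxhtff, dutodrifkkkopf, mpxktgapfhja

/uhepuxhitfif/: /u/ is a high vowel flanked by voiceless consonants /p/ and /x/, so it deletes. /i/ is a high vowel flanked by voiceless consonants /h/ and /t/, so it deletes. /i/ is a high vowel flanked by voiceless consonants /f/ and /f/, so it deletes. → [uhepxhtff].
/dutodrifkikikopuf/: /i/ is a high vowel flanked by voiceless consonants /k/ and /k/, so it deletes. /i/ is a high vowel flanked by voiceless consonants /k/ and /k/, so it deletes. /u/ is a high vowel flanked by voiceless consonants /p/ and /f/, so it deletes. → [dutodrifkkkopf].
/mpuxkitgapifuhja/: /u/ is a high vowel flanked by voiceless consonants /p/ and /x/, so it deletes. /i/ is a high vowel flanked by voiceless consonants /k/ and /t/, so it deletes. /i/ is a high vowel flanked by voiceless consonants /p/ and /f/, so it deletes. /u/ is a high vowel flanked by voiceless consonants /f/ and /h/, so it deletes. → [mpxktgapfhja].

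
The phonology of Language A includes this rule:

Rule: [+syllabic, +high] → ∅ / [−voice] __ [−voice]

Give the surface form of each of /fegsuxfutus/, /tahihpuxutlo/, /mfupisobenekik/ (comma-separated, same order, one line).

/fegsuxfutus/: /u/ is a high vowel flanked by voiceless consonants /s/ and /x/, so it deletes. /u/ is a high vowel flanked by voiceless consonants /f/ and /t/, so it deletes. /u/ is a high vowel flanked by voiceless consonants /t/ and /s/, so it deletes. → [fegsxfts].
/tahihpuxutlo/: /i/ is a high vowel flanked by voiceless consonants /h/ and /h/, so it deletes. /u/ is a high vowel flanked by voiceless consonants /p/ and /x/, so it deletes. /u/ is a high vowel flanked by voiceless consonants /x/ and /t/, so it deletes. → [tahhpxtlo].
/mfupisobenekik/: /u/ is a high vowel flanked by voiceless consonants /f/ and /p/, so it deletes. /i/ is a high vowel flanked by voiceless consonants /p/ and /s/, so it deletes. /i/ is a high vowel flanked by voiceless consonants /k/ and /k/, so it deletes. → [mfpsobenekk].

fegsxfts, tahhpxtlo, mfpsobenekk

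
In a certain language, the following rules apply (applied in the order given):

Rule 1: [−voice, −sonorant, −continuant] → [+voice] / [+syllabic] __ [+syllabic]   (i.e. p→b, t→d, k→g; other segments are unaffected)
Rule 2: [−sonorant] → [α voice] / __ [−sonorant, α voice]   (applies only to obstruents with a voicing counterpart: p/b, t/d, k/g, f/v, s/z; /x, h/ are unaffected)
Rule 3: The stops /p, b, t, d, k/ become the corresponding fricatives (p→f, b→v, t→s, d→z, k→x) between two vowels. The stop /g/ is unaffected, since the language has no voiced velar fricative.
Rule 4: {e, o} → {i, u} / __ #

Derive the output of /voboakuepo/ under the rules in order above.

Rule 1 (intervocalic voicing): /k/ is a voiceless stop between vowels /a/ and /u/, so it voices to [g]. /p/ is a voiceless stop between vowels /e/ and /o/, so it voices to [b]. /voboakuepo/ → voboaguebo.
Rule 2 (regressive voicing assimilation): no segment meets the environment; /voboaguebo/ is unchanged.
Rule 3 (intervocalic spirantization): /b/ is a stop between vowels /o/ and /o/, so it spirantizes to the fricative [v]. /b/ is a stop between vowels /e/ and /o/, so it spirantizes to the fricative [v]. /voboaguebo/ → vovoaguevo.
Rule 4 (final vowel raising): /o/ is a mid vowel in word-final position, so it raises to [u]. /vovoaguevo/ → vovoaguevu.

vovoaguevu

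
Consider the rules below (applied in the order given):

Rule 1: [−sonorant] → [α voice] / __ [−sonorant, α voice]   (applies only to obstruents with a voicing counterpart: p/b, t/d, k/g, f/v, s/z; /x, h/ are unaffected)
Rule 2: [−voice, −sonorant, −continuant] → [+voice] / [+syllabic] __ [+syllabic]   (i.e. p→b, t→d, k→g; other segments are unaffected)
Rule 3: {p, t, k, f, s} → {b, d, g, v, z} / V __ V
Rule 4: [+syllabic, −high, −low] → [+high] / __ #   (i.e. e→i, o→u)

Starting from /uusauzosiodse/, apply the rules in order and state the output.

Rule 1 (regressive voicing assimilation): /d/ precedes the voiceless obstruent /s/, so it devoices to [t] by assimilation. /uusauzosiodse/ → uusauzosiotse.
Rule 2 (intervocalic voicing): no segment meets the environment; /uusauzosiotse/ is unchanged.
Rule 3 (intervocalic voicing): /s/ is a voiceless obstruent between vowels /u/ and /a/, so it voices to [z]. /s/ is a voiceless obstruent between vowels /o/ and /i/, so it voices to [z]. /uusauzosiotse/ → uuzauzoziotse.
Rule 4 (final vowel raising): /e/ is a mid vowel in word-final position, so it raises to [i]. /uuzauzoziotse/ → uuzauzoziotsi.

uuzauzoziotsi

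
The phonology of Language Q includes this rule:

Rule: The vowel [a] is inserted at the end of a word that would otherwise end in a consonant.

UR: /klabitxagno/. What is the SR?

klabitxagno

No segment of /klabitxagno/ meets the structural description of the rule, so the form surfaces unchanged.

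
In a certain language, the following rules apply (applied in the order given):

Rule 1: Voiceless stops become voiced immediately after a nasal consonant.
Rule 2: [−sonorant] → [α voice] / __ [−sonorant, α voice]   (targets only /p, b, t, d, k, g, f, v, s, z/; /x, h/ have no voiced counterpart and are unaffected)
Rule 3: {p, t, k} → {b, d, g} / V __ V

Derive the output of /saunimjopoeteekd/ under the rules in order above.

saunimjoboedeegd

Rule 1 (post-nasal voicing): no segment meets the environment; /saunimjopoeteekd/ is unchanged.
Rule 2 (regressive voicing assimilation): /k/ precedes the voiced obstruent /d/, so it voices to [g] by assimilation. /saunimjopoeteekd/ → saunimjopoeteegd.
Rule 3 (intervocalic voicing): /p/ is a voiceless stop between vowels /o/ and /o/, so it voices to [b]. /t/ is a voiceless stop between vowels /e/ and /e/, so it voices to [d]. /saunimjopoeteegd/ → saunimjoboedeegd.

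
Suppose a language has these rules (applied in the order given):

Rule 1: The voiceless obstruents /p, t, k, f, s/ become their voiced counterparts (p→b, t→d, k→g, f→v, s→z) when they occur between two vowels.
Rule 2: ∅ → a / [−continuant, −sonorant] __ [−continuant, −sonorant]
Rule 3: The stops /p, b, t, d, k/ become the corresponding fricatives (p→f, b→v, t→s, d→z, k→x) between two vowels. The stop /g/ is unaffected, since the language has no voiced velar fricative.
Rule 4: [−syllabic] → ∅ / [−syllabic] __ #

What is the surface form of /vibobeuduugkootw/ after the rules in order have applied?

Rule 1 (intervocalic voicing): no segment meets the environment; /vibobeuduugkootw/ is unchanged.
Rule 2 (stop-cluster a-epenthesis): /g/ and /k/ form a stop–stop cluster, so [a] is inserted between them. /vibobeuduugkootw/ → vibobeuduugakootw.
Rule 3 (intervocalic spirantization): /b/ is a stop between vowels /i/ and /o/, so it spirantizes to the fricative [v]. /b/ is a stop between vowels /o/ and /e/, so it spirantizes to the fricative [v]. /d/ is a stop between vowels /u/ and /u/, so it spirantizes to the fricative [z]. /k/ is a stop between vowels /a/ and /o/, so it spirantizes to the fricative [x]. /vibobeuduugakootw/ → vivoveuzuugaxootw.
Rule 4 (final cluster simplification): /w/ is the second consonant of a word-final cluster /tw/, so it deletes. /vivoveuzuugaxootw/ → vivoveuzuugaxoot.

vivoveuzuugaxoot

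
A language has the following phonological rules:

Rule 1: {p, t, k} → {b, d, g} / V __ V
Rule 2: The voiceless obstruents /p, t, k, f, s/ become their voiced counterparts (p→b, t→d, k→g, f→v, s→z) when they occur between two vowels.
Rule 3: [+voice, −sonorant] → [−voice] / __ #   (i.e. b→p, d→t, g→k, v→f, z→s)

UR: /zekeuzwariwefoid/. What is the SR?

zegeuzwariwevoit

Rule 1 (intervocalic voicing): /k/ is a voiceless stop between vowels /e/ and /e/, so it voices to [g]. /zekeuzwariwefoid/ → zegeuzwariwefoid.
Rule 2 (intervocalic voicing): /f/ is a voiceless obstruent between vowels /e/ and /o/, so it voices to [v]. /zegeuzwariwefoid/ → zegeuzwariwevoid.
Rule 3 (final devoicing): /d/ is a voiced obstruent in word-final position, so it devoices to [t]. /zegeuzwariwevoid/ → zegeuzwariwevoit.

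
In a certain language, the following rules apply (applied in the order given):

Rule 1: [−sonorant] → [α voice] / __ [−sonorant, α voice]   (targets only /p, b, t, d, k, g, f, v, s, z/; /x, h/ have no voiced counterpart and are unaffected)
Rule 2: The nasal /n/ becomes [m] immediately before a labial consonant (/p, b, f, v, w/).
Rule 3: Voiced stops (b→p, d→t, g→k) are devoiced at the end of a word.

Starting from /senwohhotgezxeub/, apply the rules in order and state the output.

semwohhodgesxeup

Rule 1 (regressive voicing assimilation): /t/ precedes the voiced obstruent /g/, so it voices to [d] by assimilation. /z/ precedes the voiceless obstruent /x/, so it devoices to [s] by assimilation. /senwohhotgezxeub/ → senwohhodgesxeub.
Rule 2 (nasal place assimilation): /n/ precedes the labial consonant /w/, so it assimilates in place to [m]. /senwohhodgesxeub/ → semwohhodgesxeub.
Rule 3 (final devoicing): /b/ is a voiced stop in word-final position, so it devoices to [p]. /semwohhodgesxeub/ → semwohhodgesxeup.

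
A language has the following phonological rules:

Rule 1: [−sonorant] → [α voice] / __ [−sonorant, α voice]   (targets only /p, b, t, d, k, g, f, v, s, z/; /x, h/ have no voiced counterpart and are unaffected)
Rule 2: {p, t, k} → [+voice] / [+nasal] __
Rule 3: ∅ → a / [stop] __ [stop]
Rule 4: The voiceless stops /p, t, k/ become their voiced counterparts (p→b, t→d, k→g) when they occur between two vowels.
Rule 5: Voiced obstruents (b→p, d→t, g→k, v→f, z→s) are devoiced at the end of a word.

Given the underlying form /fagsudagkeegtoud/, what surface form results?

Rule 1 (regressive voicing assimilation): /g/ precedes the voiceless obstruent /s/, so it devoices to [k] by assimilation. /g/ precedes the voiceless obstruent /k/, so it devoices to [k] by assimilation. /g/ precedes the voiceless obstruent /t/, so it devoices to [k] by assimilation. /fagsudagkeegtoud/ → faksudakkeektoud.
Rule 2 (post-nasal voicing): no segment meets the environment; /faksudakkeektoud/ is unchanged.
Rule 3 (stop-cluster a-epenthesis): /k/ and /k/ form a stop–stop cluster, so [a] is inserted between them. /k/ and /t/ form a stop–stop cluster, so [a] is inserted between them. /faksudakkeektoud/ → faksudakakeekatoud.
Rule 4 (intervocalic voicing): /k/ is a voiceless stop between vowels /a/ and /a/, so it voices to [g]. /k/ is a voiceless stop between vowels /a/ and /e/, so it voices to [g]. /k/ is a voiceless stop between vowels /e/ and /a/, so it voices to [g]. /t/ is a voiceless stop between vowels /a/ and /o/, so it voices to [d]. /faksudakakeekatoud/ → faksudagageegadoud.
Rule 5 (final devoicing): /d/ is a voiced obstruent in word-final position, so it devoices to [t]. /faksudagageegadoud/ → faksudagageegadout.

faksudagageegadout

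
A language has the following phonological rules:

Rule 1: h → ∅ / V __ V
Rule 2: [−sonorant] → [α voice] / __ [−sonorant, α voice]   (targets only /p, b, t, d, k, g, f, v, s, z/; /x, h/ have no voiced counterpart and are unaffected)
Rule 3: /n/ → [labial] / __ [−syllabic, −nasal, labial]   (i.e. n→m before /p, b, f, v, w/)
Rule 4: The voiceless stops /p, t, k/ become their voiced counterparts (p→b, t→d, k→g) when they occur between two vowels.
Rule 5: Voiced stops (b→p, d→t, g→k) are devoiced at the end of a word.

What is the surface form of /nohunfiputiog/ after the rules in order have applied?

noumfibudiok

Rule 1 (intervocalic h-deletion): /h/ occurs between vowels /o/ and /u/, so it deletes. /nohunfiputiog/ → nounfiputiog.
Rule 2 (regressive voicing assimilation): no segment meets the environment; /nounfiputiog/ is unchanged.
Rule 3 (nasal place assimilation): /n/ precedes the labial consonant /f/, so it assimilates in place to [m]. /nounfiputiog/ → noumfiputiog.
Rule 4 (intervocalic voicing): /p/ is a voiceless stop between vowels /i/ and /u/, so it voices to [b]. /t/ is a voiceless stop between vowels /u/ and /i/, so it voices to [d]. /noumfiputiog/ → noumfibudiog.
Rule 5 (final devoicing): /g/ is a voiced stop in word-final position, so it devoices to [k]. /noumfibudiog/ → noumfibudiok.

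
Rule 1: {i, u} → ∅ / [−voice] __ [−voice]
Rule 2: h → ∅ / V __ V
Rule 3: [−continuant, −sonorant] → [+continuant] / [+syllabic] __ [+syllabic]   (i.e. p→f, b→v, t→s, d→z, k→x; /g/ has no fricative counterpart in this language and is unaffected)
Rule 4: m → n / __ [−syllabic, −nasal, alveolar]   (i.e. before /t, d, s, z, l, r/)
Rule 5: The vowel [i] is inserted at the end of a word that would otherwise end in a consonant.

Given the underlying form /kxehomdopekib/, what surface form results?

kxeondofexibi

Rule 1 (high vowel syncope): no segment meets the environment; /kxehomdopekib/ is unchanged.
Rule 2 (intervocalic h-deletion): /h/ occurs between vowels /e/ and /o/, so it deletes. /kxehomdopekib/ → kxeomdopekib.
Rule 3 (intervocalic spirantization): /p/ is a stop between vowels /o/ and /e/, so it spirantizes to the fricative [f]. /k/ is a stop between vowels /e/ and /i/, so it spirantizes to the fricative [x]. /kxeomdopekib/ → kxeomdofexib.
Rule 4 (nasal place assimilation): /m/ precedes the alveolar consonant /d/, so it assimilates in place to [n]. /kxeomdofexib/ → kxeondofexib.
Rule 5 (final i-epenthesis): the form ends in the consonant /b/, so [i] is inserted word-finally. /kxeondofexib/ → kxeondofexibi.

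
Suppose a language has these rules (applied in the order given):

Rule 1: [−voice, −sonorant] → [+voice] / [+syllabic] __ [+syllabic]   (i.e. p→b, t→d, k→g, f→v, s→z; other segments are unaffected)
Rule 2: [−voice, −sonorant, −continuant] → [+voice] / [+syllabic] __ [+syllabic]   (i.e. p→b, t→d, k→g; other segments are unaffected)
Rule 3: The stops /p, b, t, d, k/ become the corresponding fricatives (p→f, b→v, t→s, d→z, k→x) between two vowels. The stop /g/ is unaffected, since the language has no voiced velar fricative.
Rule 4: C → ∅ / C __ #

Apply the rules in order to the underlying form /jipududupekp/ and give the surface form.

Rule 1 (intervocalic voicing): /p/ is a voiceless obstruent between vowels /i/ and /u/, so it voices to [b]. /p/ is a voiceless obstruent between vowels /u/ and /e/, so it voices to [b]. /jipududupekp/ → jibududubekp.
Rule 2 (intervocalic voicing): no segment meets the environment; /jibududubekp/ is unchanged.
Rule 3 (intervocalic spirantization): /b/ is a stop between vowels /i/ and /u/, so it spirantizes to the fricative [v]. /d/ is a stop between vowels /u/ and /u/, so it spirantizes to the fricative [z]. /d/ is a stop between vowels /u/ and /u/, so it spirantizes to the fricative [z]. /b/ is a stop between vowels /u/ and /e/, so it spirantizes to the fricative [v]. /jibududubekp/ → jivuzuzuvekp.
Rule 4 (final cluster simplification): /p/ is the second consonant of a word-final cluster /kp/, so it deletes. /jivuzuzuvekp/ → jivuzuzuvek.

jivuzuzuvek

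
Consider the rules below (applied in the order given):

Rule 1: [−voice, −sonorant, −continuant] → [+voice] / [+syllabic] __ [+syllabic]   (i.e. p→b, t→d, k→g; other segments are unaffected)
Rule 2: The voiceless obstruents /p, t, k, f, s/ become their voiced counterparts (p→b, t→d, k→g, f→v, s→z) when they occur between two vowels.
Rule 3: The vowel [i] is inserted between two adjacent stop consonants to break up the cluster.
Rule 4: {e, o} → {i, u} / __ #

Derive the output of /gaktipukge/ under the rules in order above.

Rule 1 (intervocalic voicing): /p/ is a voiceless stop between vowels /i/ and /u/, so it voices to [b]. /gaktipukge/ → gaktibukge.
Rule 2 (intervocalic voicing): no segment meets the environment; /gaktibukge/ is unchanged.
Rule 3 (stop-cluster i-epenthesis): /k/ and /t/ form a stop–stop cluster, so [i] is inserted between them. /k/ and /g/ form a stop–stop cluster, so [i] is inserted between them. /gaktibukge/ → gakitibukige.
Rule 4 (final vowel raising): /e/ is a mid vowel in word-final position, so it raises to [i]. /gakitibukige/ → gakitibukigi.

gakitibukigi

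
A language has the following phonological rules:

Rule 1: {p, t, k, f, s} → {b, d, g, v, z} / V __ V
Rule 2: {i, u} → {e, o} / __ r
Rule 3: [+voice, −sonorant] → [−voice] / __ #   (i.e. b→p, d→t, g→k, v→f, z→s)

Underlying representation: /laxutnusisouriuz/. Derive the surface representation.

laxutnuzizoorius

Rule 1 (intervocalic voicing): /s/ is a voiceless obstruent between vowels /u/ and /i/, so it voices to [z]. /s/ is a voiceless obstruent between vowels /i/ and /o/, so it voices to [z]. /laxutnusisouriuz/ → laxutnuzizouriuz.
Rule 2 (pre-rhotic lowering): /u/ is a high vowel immediately before /r/, so it lowers to [o]. /laxutnuzizouriuz/ → laxutnuzizooriuz.
Rule 3 (final devoicing): /z/ is a voiced obstruent in word-final position, so it devoices to [s]. /laxutnuzizooriuz/ → laxutnuzizoorius.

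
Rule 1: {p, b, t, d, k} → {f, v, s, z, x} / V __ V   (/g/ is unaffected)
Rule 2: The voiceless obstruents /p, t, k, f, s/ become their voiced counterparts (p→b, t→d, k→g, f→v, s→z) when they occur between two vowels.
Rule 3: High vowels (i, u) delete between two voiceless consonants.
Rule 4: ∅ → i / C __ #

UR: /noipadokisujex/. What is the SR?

Rule 1 (intervocalic spirantization): /p/ is a stop between vowels /i/ and /a/, so it spirantizes to the fricative [f]. /d/ is a stop between vowels /a/ and /o/, so it spirantizes to the fricative [z]. /k/ is a stop between vowels /o/ and /i/, so it spirantizes to the fricative [x]. /noipadokisujex/ → noifazoxisujex.
Rule 2 (intervocalic voicing): /f/ is a voiceless obstruent between vowels /i/ and /a/, so it voices to [v]. /s/ is a voiceless obstruent between vowels /i/ and /u/, so it voices to [z]. /noifazoxisujex/ → noivazoxizujex.
Rule 3 (high vowel syncope): no segment meets the environment; /noivazoxizujex/ is unchanged.
Rule 4 (final i-epenthesis): the form ends in the consonant /x/, so [i] is inserted word-finally. /noivazoxizujex/ → noivazoxizujexi.

noivazoxizujexi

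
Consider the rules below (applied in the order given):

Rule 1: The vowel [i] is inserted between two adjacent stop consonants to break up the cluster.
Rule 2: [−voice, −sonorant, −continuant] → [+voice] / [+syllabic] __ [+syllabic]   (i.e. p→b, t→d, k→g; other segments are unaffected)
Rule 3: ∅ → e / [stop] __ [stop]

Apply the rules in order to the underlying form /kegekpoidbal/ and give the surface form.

kegegiboidibal

Rule 1 (stop-cluster i-epenthesis): /k/ and /p/ form a stop–stop cluster, so [i] is inserted between them. /d/ and /b/ form a stop–stop cluster, so [i] is inserted between them. /kegekpoidbal/ → kegekipoidibal.
Rule 2 (intervocalic voicing): /k/ is a voiceless stop between vowels /e/ and /i/, so it voices to [g]. /p/ is a voiceless stop between vowels /i/ and /o/, so it voices to [b]. /kegekipoidibal/ → kegegiboidibal.
Rule 3 (stop-cluster e-epenthesis): no segment meets the environment; /kegegiboidibal/ is unchanged.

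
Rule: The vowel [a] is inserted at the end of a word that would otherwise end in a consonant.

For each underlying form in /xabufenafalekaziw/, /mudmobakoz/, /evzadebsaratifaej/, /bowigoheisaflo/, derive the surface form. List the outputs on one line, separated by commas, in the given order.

xabufenafalekaziwa, mudmobakoza, evzadebsaratifaeja, bowigoheisaflo

/xabufenafalekaziw/: the form ends in the consonant /w/, so [a] is inserted word-finally. → [xabufenafalekaziwa].
/mudmobakoz/: the form ends in the consonant /z/, so [a] is inserted word-finally. → [mudmobakoza].
/evzadebsaratifaej/: the form ends in the consonant /j/, so [a] is inserted word-finally. → [evzadebsaratifaeja].
/bowigoheisaflo/: the rule's environment is not met; surfaces unchanged as [bowigoheisaflo].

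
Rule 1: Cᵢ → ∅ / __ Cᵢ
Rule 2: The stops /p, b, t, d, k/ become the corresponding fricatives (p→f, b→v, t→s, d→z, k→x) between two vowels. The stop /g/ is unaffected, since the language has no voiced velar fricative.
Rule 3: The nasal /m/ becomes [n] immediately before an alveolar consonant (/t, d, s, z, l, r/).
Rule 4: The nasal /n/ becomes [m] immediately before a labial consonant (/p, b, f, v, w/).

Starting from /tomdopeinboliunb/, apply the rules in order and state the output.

tondofeimboliumb

Rule 1 (degemination): no segment meets the environment; /tomdopeinboliunb/ is unchanged.
Rule 2 (intervocalic spirantization): /p/ is a stop between vowels /o/ and /e/, so it spirantizes to the fricative [f]. /tomdopeinboliunb/ → tomdofeinboliunb.
Rule 3 (nasal place assimilation): /m/ precedes the alveolar consonant /d/, so it assimilates in place to [n]. /tomdofeinboliunb/ → tondofeinboliunb.
Rule 4 (nasal place assimilation): /n/ precedes the labial consonant /b/, so it assimilates in place to [m]. /n/ precedes the labial consonant /b/, so it assimilates in place to [m]. /tondofeinboliunb/ → tondofeimboliumb.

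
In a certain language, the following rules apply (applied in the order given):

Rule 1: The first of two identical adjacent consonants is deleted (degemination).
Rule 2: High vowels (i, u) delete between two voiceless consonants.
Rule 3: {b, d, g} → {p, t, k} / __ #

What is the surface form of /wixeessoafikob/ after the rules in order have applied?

Rule 1 (degemination): /ss/ is a geminate; the first /s/ deletes. /wixeessoafikob/ → wixeesoafikob.
Rule 2 (high vowel syncope): /i/ is a high vowel flanked by voiceless consonants /f/ and /k/, so it deletes. /wixeesoafikob/ → wixeesoafkob.
Rule 3 (final devoicing): /b/ is a voiced stop in word-final position, so it devoices to [p]. /wixeesoafkob/ → wixeesoafkop.

wixeesoafkop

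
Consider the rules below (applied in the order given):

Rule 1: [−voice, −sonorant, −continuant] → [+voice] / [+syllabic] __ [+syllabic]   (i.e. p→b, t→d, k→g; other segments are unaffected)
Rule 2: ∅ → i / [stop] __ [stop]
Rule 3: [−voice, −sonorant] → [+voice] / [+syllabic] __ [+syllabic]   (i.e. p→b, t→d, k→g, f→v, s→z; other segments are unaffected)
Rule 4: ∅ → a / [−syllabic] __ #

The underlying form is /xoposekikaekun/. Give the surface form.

xobozegigaeguna

Rule 1 (intervocalic voicing): /p/ is a voiceless stop between vowels /o/ and /o/, so it voices to [b]. /k/ is a voiceless stop between vowels /e/ and /i/, so it voices to [g]. /k/ is a voiceless stop between vowels /i/ and /a/, so it voices to [g]. /k/ is a voiceless stop between vowels /e/ and /u/, so it voices to [g]. /xoposekikaekun/ → xobosegigaegun.
Rule 2 (stop-cluster i-epenthesis): no segment meets the environment; /xobosegigaegun/ is unchanged.
Rule 3 (intervocalic voicing): /s/ is a voiceless obstruent between vowels /o/ and /e/, so it voices to [z]. /xobosegigaegun/ → xobozegigaegun.
Rule 4 (final a-epenthesis): the form ends in the consonant /n/, so [a] is inserted word-finally. /xobozegigaegun/ → xobozegigaeguna.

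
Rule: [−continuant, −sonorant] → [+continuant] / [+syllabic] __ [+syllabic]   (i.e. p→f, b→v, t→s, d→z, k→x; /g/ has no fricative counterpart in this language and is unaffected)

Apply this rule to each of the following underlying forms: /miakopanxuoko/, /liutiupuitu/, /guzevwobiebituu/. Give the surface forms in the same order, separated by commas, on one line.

/miakopanxuoko/: /k/ is a stop between vowels /a/ and /o/, so it spirantizes to the fricative [x]. /p/ is a stop between vowels /o/ and /a/, so it spirantizes to the fricative [f]. /k/ is a stop between vowels /o/ and /o/, so it spirantizes to the fricative [x]. → [miaxofanxuoxo].
/liutiupuitu/: /t/ is a stop between vowels /u/ and /i/, so it spirantizes to the fricative [s]. /p/ is a stop between vowels /u/ and /u/, so it spirantizes to the fricative [f]. /t/ is a stop between vowels /i/ and /u/, so it spirantizes to the fricative [s]. → [liusiufuisu].
/guzevwobiebituu/: /b/ is a stop between vowels /o/ and /i/, so it spirantizes to the fricative [v]. /b/ is a stop between vowels /e/ and /i/, so it spirantizes to the fricative [v]. /t/ is a stop between vowels /i/ and /u/, so it spirantizes to the fricative [s]. → [guzevwovievisuu].

miaxofanxuoxo, liusiufuisu, guzevwovievisuu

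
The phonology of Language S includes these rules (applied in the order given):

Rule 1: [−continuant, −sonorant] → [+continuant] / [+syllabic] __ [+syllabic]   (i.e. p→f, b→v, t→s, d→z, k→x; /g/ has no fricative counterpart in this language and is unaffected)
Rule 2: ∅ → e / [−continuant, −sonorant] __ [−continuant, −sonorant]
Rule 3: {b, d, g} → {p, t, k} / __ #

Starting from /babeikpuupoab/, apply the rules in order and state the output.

Rule 1 (intervocalic spirantization): /b/ is a stop between vowels /a/ and /e/, so it spirantizes to the fricative [v]. /p/ is a stop between vowels /u/ and /o/, so it spirantizes to the fricative [f]. /babeikpuupoab/ → baveikpuufoab.
Rule 2 (stop-cluster e-epenthesis): /k/ and /p/ form a stop–stop cluster, so [e] is inserted between them. /baveikpuufoab/ → baveikepuufoab.
Rule 3 (final devoicing): /b/ is a voiced stop in word-final position, so it devoices to [p]. /baveikepuufoab/ → baveikepuufoap.

baveikepuufoap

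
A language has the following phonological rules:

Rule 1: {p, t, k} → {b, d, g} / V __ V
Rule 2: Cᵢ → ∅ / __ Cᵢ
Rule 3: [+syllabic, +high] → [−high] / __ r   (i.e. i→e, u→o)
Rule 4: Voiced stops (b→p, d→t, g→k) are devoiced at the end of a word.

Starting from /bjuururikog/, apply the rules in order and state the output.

bjuororigok

Rule 1 (intervocalic voicing): /k/ is a voiceless stop between vowels /i/ and /o/, so it voices to [g]. /bjuururikog/ → bjuururigog.
Rule 2 (degemination): no segment meets the environment; /bjuururigog/ is unchanged.
Rule 3 (pre-rhotic lowering): /u/ is a high vowel immediately before /r/, so it lowers to [o]. /u/ is a high vowel immediately before /r/, so it lowers to [o]. /bjuururigog/ → bjuororigog.
Rule 4 (final devoicing): /g/ is a voiced stop in word-final position, so it devoices to [k]. /bjuororigog/ → bjuororigok.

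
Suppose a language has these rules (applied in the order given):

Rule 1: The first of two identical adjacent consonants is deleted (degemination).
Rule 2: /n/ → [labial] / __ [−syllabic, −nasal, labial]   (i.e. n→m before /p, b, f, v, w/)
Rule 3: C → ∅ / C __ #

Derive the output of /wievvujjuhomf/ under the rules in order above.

wievujuhom

Rule 1 (degemination): /vv/ is a geminate; the first /v/ deletes. /jj/ is a geminate; the first /j/ deletes. /wievvujjuhomf/ → wievujuhomf.
Rule 2 (nasal place assimilation): no segment meets the environment; /wievujuhomf/ is unchanged.
Rule 3 (final cluster simplification): /f/ is the second consonant of a word-final cluster /mf/, so it deletes. /wievujuhomf/ → wievujuhom.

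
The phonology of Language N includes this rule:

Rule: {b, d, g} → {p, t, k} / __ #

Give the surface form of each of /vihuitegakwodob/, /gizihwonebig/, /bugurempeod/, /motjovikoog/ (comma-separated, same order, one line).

vihuitegakwodop, gizihwonebik, bugurempeot, motjovikook

/vihuitegakwodob/: /b/ is a voiced stop in word-final position, so it devoices to [p]. → [vihuitegakwodop].
/gizihwonebig/: /g/ is a voiced stop in word-final position, so it devoices to [k]. → [gizihwonebik].
/bugurempeod/: /d/ is a voiced stop in word-final position, so it devoices to [t]. → [bugurempeot].
/motjovikoog/: /g/ is a voiced stop in word-final position, so it devoices to [k]. → [motjovikook].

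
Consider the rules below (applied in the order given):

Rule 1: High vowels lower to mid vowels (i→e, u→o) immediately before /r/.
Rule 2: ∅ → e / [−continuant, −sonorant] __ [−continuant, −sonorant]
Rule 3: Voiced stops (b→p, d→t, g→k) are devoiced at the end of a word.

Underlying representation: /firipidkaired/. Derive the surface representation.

Rule 1 (pre-rhotic lowering): /i/ is a high vowel immediately before /r/, so it lowers to [e]. /i/ is a high vowel immediately before /r/, so it lowers to [e]. /firipidkaired/ → feripidkaered.
Rule 2 (stop-cluster e-epenthesis): /d/ and /k/ form a stop–stop cluster, so [e] is inserted between them. /feripidkaered/ → feripidekaered.
Rule 3 (final devoicing): /d/ is a voiced stop in word-final position, so it devoices to [t]. /feripidekaered/ → feripidekaeret.

feripidekaeret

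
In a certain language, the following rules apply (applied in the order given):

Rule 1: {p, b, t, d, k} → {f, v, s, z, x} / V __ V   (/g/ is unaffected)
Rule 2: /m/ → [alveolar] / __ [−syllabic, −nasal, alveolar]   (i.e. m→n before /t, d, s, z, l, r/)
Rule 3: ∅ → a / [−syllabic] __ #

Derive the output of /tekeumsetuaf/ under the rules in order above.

texeunsesuafa

Rule 1 (intervocalic spirantization): /k/ is a stop between vowels /e/ and /e/, so it spirantizes to the fricative [x]. /t/ is a stop between vowels /e/ and /u/, so it spirantizes to the fricative [s]. /tekeumsetuaf/ → texeumsesuaf.
Rule 2 (nasal place assimilation): /m/ precedes the alveolar consonant /s/, so it assimilates in place to [n]. /texeumsesuaf/ → texeunsesuaf.
Rule 3 (final a-epenthesis): the form ends in the consonant /f/, so [a] is inserted word-finally. /texeunsesuaf/ → texeunsesuafa.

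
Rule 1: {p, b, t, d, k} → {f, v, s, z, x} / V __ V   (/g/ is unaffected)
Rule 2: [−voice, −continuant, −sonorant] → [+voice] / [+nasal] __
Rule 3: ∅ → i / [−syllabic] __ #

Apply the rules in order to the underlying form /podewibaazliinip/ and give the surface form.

pozewivaazliinipi

Rule 1 (intervocalic spirantization): /d/ is a stop between vowels /o/ and /e/, so it spirantizes to the fricative [z]. /b/ is a stop between vowels /i/ and /a/, so it spirantizes to the fricative [v]. /podewibaazliinip/ → pozewivaazliinip.
Rule 2 (post-nasal voicing): no segment meets the environment; /pozewivaazliinip/ is unchanged.
Rule 3 (final i-epenthesis): the form ends in the consonant /p/, so [i] is inserted word-finally. /pozewivaazliinip/ → pozewivaazliinipi.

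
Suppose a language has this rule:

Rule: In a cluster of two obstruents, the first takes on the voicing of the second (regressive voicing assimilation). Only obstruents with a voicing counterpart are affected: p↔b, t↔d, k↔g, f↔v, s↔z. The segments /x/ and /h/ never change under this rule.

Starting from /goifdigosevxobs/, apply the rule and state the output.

/f/ precedes the voiced obstruent /d/, so it voices to [v] by assimilation.
/v/ precedes the voiceless obstruent /x/, so it devoices to [f] by assimilation.
/b/ precedes the voiceless obstruent /s/, so it devoices to [p] by assimilation.
Surface form: [goivdigosefxops].

goivdigosefxops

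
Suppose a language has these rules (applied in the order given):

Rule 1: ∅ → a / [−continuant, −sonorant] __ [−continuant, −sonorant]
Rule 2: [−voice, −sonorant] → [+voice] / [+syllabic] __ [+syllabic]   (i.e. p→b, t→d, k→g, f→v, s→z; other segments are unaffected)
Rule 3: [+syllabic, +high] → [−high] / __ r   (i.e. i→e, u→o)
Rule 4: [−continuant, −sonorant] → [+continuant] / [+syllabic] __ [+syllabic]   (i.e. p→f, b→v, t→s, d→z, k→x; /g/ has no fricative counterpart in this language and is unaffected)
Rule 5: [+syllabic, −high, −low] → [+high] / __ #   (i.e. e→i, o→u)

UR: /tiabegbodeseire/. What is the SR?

tiavegavozezeeri

Rule 1 (stop-cluster a-epenthesis): /g/ and /b/ form a stop–stop cluster, so [a] is inserted between them. /tiabegbodeseire/ → tiabegabodeseire.
Rule 2 (intervocalic voicing): /s/ is a voiceless obstruent between vowels /e/ and /e/, so it voices to [z]. /tiabegabodeseire/ → tiabegabodezeire.
Rule 3 (pre-rhotic lowering): /i/ is a high vowel immediately before /r/, so it lowers to [e]. /tiabegabodezeire/ → tiabegabodezeere.
Rule 4 (intervocalic spirantization): /b/ is a stop between vowels /a/ and /e/, so it spirantizes to the fricative [v]. /b/ is a stop between vowels /a/ and /o/, so it spirantizes to the fricative [v]. /d/ is a stop between vowels /o/ and /e/, so it spirantizes to the fricative [z]. /tiabegabodezeere/ → tiavegavozezeere.
Rule 5 (final vowel raising): /e/ is a mid vowel in word-final position, so it raises to [i]. /tiavegavozezeere/ → tiavegavozezeeri.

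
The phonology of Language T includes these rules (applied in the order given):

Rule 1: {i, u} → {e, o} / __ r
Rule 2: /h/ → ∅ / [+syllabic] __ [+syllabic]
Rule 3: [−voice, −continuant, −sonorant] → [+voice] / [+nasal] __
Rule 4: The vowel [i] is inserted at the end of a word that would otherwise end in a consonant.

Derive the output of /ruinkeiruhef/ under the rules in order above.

Rule 1 (pre-rhotic lowering): /i/ is a high vowel immediately before /r/, so it lowers to [e]. /ruinkeiruhef/ → ruinkeeruhef.
Rule 2 (intervocalic h-deletion): /h/ occurs between vowels /u/ and /e/, so it deletes. /ruinkeeruhef/ → ruinkeeruef.
Rule 3 (post-nasal voicing): /k/ is a voiceless stop immediately after the nasal /n/, so it voices to [g]. /ruinkeeruef/ → ruingeeruef.
Rule 4 (final i-epenthesis): the form ends in the consonant /f/, so [i] is inserted word-finally. /ruingeeruef/ → ruingeeruefi.

ruingeeruefi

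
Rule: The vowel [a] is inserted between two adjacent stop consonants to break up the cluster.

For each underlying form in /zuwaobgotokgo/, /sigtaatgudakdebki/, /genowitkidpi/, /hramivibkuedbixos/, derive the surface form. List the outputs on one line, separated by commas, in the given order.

zuwaobagotokago, sigataatagudakadebaki, genowitakidapi, hramivibakuedabixos

/zuwaobgotokgo/: /b/ and /g/ form a stop–stop cluster, so [a] is inserted between them. /k/ and /g/ form a stop–stop cluster, so [a] is inserted between them. → [zuwaobagotokago].
/sigtaatgudakdebki/: /g/ and /t/ form a stop–stop cluster, so [a] is inserted between them. /t/ and /g/ form a stop–stop cluster, so [a] is inserted between them. /k/ and /d/ form a stop–stop cluster, so [a] is inserted between them. /b/ and /k/ form a stop–stop cluster, so [a] is inserted between them. → [sigataatagudakadebaki].
/genowitkidpi/: /t/ and /k/ form a stop–stop cluster, so [a] is inserted between them. /d/ and /p/ form a stop–stop cluster, so [a] is inserted between them. → [genowitakidapi].
/hramivibkuedbixos/: /b/ and /k/ form a stop–stop cluster, so [a] is inserted between them. /d/ and /b/ form a stop–stop cluster, so [a] is inserted between them. → [hramivibakuedabixos].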